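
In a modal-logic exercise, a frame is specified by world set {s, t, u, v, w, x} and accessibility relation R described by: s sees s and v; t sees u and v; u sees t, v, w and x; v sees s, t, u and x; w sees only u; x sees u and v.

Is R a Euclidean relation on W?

No

Euclidean: no — u R t and u R w, but not t R w.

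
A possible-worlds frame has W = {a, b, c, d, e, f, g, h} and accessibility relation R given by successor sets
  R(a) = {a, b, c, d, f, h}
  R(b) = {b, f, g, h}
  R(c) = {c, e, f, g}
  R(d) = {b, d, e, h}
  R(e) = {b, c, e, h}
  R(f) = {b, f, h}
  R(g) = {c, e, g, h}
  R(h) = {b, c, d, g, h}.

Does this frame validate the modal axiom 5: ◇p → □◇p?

The schema 5 characterises exactly the Euclidean frames.
Euclidean: no — a R b and a R c, but not b R c.

No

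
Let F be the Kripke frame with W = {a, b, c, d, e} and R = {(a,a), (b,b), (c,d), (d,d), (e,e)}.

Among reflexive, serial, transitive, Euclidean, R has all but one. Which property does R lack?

Reflexive: no — c is not related to itself.
Serial: yes — every world has a successor (e.g. a R a).
Transitive: yes — every two-step R-path is closed by a direct edge.
Euclidean: yes — any two successors of a common world are R-related.
Only reflexive fails.

reflexive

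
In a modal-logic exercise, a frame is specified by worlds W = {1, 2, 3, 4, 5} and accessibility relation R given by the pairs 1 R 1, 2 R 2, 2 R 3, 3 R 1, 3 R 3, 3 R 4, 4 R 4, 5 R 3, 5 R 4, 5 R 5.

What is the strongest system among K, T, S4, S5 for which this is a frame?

Reflexive (axiom T): yes — every world is R-related to itself.
Transitive (axiom 4): no — 2 R 3 and 3 R 1, but not 2 R 1.
Euclidean (axiom 5): no — 3 R 1 and 3 R 4, but not 1 R 4.
So F validates K, T; S4 would additionally require R to be transitive. The strongest is T.

T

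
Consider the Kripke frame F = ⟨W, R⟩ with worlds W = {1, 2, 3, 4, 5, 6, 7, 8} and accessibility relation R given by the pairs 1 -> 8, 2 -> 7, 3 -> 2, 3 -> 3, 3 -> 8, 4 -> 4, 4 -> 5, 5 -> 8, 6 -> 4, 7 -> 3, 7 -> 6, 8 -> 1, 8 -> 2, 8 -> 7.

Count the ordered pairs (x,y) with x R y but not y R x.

Enumerating: (2,7), (3,2), (3,8), (4,5), (5,8), (6,4), (7,3), (7,6), (8,2), (8,7).

10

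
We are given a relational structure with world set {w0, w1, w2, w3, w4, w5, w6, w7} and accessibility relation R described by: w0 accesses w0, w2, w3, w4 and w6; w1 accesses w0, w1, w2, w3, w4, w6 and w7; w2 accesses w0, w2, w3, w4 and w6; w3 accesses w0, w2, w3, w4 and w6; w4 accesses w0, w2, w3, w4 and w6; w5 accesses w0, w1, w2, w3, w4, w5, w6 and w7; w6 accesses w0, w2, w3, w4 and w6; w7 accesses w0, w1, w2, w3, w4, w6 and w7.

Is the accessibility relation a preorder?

Reflexive: yes — every world is R-related to itself.
Transitive: yes — every two-step R-path is closed by a direct edge.
So R is a preorder.

Yes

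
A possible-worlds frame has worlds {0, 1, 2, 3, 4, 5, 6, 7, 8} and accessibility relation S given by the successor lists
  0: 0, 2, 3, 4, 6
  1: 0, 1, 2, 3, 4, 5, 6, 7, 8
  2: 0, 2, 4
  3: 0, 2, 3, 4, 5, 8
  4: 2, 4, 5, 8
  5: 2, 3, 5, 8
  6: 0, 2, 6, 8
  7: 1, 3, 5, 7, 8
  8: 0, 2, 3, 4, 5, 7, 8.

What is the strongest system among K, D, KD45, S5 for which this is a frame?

Serial (axiom D): yes — every world has a successor (e.g. 0 S 0).
Euclidean (axiom 5): no — 0 S 2 and 0 S 3, but not 2 S 3.
Transitive (axiom 4): no — 0 S 3 and 3 S 5, but not 0 S 5.
Reflexive (axiom T): yes — every world is S-related to itself.
So F validates K, D; KD45 would additionally require S to be Euclidean and transitive. The strongest is D.

D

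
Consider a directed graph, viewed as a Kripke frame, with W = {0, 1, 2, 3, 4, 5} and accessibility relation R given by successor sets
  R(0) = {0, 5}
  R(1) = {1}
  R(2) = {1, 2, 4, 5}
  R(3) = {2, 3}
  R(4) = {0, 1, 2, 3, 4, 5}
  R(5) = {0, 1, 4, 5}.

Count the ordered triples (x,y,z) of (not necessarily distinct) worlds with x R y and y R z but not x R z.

Enumerating: (0,5,1), (0,5,4), (2,4,0), (2,4,3), (2,5,0), (3,2,1), (3,2,4), (3,2,5), (5,4,2), (5,4,3).

10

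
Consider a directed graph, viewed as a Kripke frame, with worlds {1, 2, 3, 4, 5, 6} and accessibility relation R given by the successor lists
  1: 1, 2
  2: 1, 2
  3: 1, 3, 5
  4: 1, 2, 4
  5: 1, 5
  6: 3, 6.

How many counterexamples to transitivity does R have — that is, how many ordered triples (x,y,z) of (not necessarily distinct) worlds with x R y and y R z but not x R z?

Enumerating: (3,1,2), (5,1,2), (6,3,1), (6,3,5).

4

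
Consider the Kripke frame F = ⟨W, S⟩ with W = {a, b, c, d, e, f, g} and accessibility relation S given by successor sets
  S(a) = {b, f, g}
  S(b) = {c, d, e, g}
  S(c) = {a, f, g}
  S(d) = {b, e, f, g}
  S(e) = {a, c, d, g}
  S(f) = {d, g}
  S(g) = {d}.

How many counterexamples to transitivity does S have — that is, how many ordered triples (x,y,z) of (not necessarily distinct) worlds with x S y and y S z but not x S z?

Enumerating: (a,b,c), (a,b,d), (a,b,e), (a,f,d), (a,g,d), (b,c,a), (b,c,f), (b,d,b), (b,d,f), (b,e,a), (c,a,b), (c,f,d), … and 21 more.
Total: 33.

33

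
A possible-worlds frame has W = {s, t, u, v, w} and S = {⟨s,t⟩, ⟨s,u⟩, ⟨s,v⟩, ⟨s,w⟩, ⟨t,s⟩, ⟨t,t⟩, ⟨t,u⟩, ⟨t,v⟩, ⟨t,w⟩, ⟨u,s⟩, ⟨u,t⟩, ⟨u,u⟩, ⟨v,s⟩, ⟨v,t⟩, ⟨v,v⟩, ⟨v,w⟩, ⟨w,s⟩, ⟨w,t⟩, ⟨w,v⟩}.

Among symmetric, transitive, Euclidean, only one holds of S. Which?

symmetric

Symmetric: yes — every pair in S has its reverse in S.
Transitive: no — u S s and s S v, but not u S v.
Euclidean: no — s S u and s S v, but not u S v.
Only symmetric holds.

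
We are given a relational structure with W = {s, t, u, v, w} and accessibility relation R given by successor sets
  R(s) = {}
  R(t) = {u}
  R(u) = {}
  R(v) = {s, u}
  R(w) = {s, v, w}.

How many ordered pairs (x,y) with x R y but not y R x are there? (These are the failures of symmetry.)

Enumerating: (t,u), (v,s), (v,u), (w,s), (w,v).

5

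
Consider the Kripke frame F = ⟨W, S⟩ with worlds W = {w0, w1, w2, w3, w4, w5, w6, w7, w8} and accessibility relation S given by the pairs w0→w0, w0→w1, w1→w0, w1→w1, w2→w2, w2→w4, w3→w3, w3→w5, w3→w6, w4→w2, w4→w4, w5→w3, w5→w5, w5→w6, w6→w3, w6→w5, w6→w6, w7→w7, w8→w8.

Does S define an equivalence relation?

Yes

Reflexive: yes — every world is S-related to itself.
Symmetric: yes — every pair in S has its reverse in S.
Transitive: yes — every two-step S-path is closed by a direct edge.
So S is an equivalence relation.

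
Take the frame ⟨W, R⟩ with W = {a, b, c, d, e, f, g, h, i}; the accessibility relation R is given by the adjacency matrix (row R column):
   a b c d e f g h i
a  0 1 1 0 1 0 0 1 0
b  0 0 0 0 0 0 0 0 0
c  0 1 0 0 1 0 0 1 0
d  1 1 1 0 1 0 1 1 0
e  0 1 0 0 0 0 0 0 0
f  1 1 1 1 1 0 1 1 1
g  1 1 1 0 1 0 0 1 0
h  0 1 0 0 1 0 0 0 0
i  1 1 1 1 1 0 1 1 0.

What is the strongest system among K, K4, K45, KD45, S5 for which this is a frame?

K4

Transitive (axiom 4): yes — every two-step R-path is closed by a direct edge.
Euclidean (axiom 5): no — a R b and a R c, but not b R c.
Serial (axiom D): no — b has no R-successor.
Reflexive (axiom T): no — a is not related to itself.
So F validates K, K4; K45 would additionally require R to be Euclidean. The strongest is K4.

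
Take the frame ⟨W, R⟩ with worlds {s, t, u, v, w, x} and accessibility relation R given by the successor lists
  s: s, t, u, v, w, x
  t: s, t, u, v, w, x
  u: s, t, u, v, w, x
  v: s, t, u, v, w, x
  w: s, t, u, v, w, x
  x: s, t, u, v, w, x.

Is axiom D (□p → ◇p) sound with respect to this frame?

Axiom D corresponds to the accessibility relation being serial.
Serial: yes — every world has a successor (e.g. s R s).

Yes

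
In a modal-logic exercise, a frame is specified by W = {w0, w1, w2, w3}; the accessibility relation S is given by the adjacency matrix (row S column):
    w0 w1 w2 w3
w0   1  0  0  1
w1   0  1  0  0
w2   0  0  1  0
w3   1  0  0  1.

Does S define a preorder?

Reflexive: yes — every world is S-related to itself.
Transitive: yes — every two-step S-path is closed by a direct edge.
So S is a preorder.

Yes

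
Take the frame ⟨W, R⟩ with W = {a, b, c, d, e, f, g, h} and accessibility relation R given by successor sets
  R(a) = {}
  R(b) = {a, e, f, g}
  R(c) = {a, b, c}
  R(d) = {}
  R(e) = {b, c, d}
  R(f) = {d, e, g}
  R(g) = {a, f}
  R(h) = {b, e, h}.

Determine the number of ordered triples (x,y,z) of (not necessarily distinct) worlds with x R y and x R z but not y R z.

Enumerating: (b,a,a), (b,a,e), (b,a,f), (b,a,g), (b,e,a), (b,e,e), (b,e,f), (b,e,g), (b,f,a), (b,f,f), (b,g,e), (b,g,g), … and 28 more.
Total: 40.

40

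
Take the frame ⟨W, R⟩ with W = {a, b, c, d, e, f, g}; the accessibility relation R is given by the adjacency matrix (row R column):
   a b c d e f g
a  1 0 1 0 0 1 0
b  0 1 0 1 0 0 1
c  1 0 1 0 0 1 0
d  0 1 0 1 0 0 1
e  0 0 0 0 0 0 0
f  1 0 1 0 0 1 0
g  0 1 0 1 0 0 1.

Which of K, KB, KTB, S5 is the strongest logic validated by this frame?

KB

Symmetric (axiom B): yes — every pair in R has its reverse in R.
Reflexive (axiom T): no — e is not related to itself.
Euclidean (axiom 5): yes — any two successors of a common world are R-related.
So F validates K, KB; KTB would additionally require R to be reflexive. The strongest is KB.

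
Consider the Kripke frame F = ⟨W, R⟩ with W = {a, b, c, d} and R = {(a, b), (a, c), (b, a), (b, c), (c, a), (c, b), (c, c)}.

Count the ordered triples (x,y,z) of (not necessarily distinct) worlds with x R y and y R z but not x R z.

4

Enumerating: (a,b,a), (a,c,a), (b,a,b), (b,c,b).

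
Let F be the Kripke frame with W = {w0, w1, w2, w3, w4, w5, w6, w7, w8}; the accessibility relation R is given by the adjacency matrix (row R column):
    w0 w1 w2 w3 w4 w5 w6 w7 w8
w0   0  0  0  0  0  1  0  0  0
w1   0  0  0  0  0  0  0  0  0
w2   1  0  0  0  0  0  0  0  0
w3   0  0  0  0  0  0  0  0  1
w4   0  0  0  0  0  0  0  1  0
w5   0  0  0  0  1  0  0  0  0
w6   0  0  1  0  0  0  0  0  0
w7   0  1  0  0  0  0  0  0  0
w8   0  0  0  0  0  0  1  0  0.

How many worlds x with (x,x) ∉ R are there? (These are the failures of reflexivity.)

9

Enumerating: w0, w1, w2, w3, w4, w5, w6, w7, w8.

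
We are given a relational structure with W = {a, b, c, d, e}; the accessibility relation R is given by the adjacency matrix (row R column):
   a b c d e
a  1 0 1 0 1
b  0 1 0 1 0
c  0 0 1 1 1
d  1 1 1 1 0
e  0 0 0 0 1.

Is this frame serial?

Serial: yes — every world has a successor (e.g. a R a).

Yes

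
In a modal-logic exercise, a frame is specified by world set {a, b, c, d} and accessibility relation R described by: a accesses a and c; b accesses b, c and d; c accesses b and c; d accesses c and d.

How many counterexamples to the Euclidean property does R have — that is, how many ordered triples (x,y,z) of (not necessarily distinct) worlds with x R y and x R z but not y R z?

Enumerating: (a,c,a), (b,c,d), (b,d,b), (d,c,d).

4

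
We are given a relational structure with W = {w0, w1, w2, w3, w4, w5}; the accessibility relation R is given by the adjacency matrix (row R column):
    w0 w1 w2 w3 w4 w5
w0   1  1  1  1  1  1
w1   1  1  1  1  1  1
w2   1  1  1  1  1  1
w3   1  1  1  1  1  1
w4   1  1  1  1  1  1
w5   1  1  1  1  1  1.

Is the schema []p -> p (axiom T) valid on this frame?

Axiom T corresponds to the accessibility relation being reflexive.
Reflexive: yes — every world is R-related to itself.

Yes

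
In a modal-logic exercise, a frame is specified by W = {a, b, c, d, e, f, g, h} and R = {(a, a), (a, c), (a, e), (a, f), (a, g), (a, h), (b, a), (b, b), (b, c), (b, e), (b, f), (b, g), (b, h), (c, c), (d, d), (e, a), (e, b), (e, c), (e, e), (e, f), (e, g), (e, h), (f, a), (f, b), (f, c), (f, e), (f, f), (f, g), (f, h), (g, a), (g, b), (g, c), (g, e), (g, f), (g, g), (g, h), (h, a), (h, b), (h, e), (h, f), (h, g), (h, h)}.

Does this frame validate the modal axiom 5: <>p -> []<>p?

By correspondence theory, 5 is valid on a frame iff R is Euclidean.
Euclidean: no — a R c and a R e, but not c R e.

No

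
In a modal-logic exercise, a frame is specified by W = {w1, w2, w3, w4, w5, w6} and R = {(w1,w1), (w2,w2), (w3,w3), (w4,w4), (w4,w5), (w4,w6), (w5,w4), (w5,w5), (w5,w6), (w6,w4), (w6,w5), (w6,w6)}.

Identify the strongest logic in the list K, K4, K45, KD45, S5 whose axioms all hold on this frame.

S5

Transitive (axiom 4): yes — every two-step R-path is closed by a direct edge.
Euclidean (axiom 5): yes — any two successors of a common world are R-related.
Serial (axiom D): yes — every world has a successor (e.g. w1 R w1).
Reflexive (axiom T): yes — every world is R-related to itself.
So F validates K, K4, K45, KD45, S5. The strongest is S5.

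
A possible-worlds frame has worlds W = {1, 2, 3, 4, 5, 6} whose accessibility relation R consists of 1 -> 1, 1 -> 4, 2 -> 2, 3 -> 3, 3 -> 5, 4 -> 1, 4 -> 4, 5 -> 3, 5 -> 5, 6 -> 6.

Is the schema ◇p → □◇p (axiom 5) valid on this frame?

The schema 5 characterises exactly the Euclidean frames.
Euclidean: yes — any two successors of a common world are R-related.

Yes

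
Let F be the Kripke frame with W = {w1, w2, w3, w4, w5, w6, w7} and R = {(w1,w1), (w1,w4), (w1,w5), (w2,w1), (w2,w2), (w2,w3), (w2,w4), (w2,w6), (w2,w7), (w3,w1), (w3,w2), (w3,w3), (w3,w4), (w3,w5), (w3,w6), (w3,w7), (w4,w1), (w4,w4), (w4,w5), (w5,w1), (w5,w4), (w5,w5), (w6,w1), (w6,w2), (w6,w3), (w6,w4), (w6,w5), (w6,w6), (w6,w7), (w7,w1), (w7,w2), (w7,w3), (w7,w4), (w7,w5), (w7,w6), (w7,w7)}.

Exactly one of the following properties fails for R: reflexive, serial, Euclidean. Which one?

Reflexive: yes — every world is R-related to itself.
Serial: yes — every world has a successor (e.g. w1 R w1).
Euclidean: no — w2 R w1 and w2 R w3, but not w1 R w3.
Only Euclidean fails.

Euclidean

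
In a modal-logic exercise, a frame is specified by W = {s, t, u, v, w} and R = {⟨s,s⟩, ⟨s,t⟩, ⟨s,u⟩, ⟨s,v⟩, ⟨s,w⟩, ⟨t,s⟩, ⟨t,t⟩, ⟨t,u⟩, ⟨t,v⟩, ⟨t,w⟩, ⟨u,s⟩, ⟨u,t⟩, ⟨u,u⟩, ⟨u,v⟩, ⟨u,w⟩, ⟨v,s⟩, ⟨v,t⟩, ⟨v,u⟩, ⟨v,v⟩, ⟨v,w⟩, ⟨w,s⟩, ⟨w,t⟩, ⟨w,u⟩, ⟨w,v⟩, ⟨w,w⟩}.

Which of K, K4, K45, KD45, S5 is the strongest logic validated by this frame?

S5

Transitive (axiom 4): yes — every two-step R-path is closed by a direct edge.
Euclidean (axiom 5): yes — any two successors of a common world are R-related.
Serial (axiom D): yes — every world has a successor (e.g. s R s).
Reflexive (axiom T): yes — every world is R-related to itself.
So F validates K, K4, K45, KD45, S5. The strongest is S5.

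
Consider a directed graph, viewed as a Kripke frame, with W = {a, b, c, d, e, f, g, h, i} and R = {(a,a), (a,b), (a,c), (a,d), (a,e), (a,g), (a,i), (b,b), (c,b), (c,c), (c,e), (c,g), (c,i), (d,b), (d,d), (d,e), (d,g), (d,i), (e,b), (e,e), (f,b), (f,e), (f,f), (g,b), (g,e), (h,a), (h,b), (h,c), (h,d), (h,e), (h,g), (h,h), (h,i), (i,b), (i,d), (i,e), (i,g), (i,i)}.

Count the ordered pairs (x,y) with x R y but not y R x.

28

Enumerating: (a,b), (a,c), (a,d), (a,e), (a,g), (a,i), (c,b), (c,e), (c,g), (c,i), (d,b), (d,e), … and 16 more.
Total: 28.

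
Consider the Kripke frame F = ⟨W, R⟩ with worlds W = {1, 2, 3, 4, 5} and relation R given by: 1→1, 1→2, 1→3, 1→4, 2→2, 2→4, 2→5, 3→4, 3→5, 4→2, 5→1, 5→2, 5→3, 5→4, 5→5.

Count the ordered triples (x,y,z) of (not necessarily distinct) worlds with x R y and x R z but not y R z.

22

Enumerating: (1,2,1), (1,2,3), (1,3,1), (1,3,2), (1,3,3), (1,4,1), (1,4,3), (1,4,4), (2,4,4), (2,4,5), (3,4,4), (3,4,5), … and 10 more.
Total: 22.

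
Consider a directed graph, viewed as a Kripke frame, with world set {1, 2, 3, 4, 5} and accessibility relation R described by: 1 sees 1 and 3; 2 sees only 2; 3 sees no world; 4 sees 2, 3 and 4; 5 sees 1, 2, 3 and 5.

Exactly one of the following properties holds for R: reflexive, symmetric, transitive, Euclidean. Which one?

Reflexive: no — 3 is not related to itself.
Symmetric: no — 1 R 3 but not 3 R 1.
Transitive: yes — every two-step R-path is closed by a direct edge.
Euclidean: no — 4 R 2 and 4 R 3, but not 2 R 3.
Only transitive holds.

transitive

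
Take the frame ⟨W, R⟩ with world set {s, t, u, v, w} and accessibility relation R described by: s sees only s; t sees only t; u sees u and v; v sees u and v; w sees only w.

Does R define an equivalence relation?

Reflexive: yes — every world is R-related to itself.
Symmetric: yes — every pair in R has its reverse in R.
Transitive: yes — every two-step R-path is closed by a direct edge.
So R is an equivalence relation.

Yes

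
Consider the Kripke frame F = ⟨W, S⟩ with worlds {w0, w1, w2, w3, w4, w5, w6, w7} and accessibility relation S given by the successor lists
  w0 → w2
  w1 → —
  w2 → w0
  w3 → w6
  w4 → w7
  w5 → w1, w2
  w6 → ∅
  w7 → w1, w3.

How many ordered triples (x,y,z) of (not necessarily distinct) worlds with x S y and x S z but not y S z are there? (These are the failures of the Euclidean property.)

Enumerating: (w0,w2,w2), (w2,w0,w0), (w3,w6,w6), (w4,w7,w7), (w5,w1,w1), (w5,w1,w2), (w5,w2,w1), (w5,w2,w2), (w7,w1,w1), (w7,w1,w3), (w7,w3,w1), (w7,w3,w3).

12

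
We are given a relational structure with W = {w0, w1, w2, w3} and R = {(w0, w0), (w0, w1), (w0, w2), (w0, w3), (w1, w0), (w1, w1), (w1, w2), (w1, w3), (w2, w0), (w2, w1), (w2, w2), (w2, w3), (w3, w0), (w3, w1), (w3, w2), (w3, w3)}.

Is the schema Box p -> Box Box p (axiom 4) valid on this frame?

By correspondence theory, 4 is valid on a frame iff R is transitive.
Transitive: yes — every two-step R-path is closed by a direct edge.

Yes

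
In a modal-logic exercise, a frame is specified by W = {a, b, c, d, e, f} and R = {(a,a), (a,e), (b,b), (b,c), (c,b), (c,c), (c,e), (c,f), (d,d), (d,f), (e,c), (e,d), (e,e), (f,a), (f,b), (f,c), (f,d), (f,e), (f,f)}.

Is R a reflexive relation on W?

Reflexive: yes — every world is R-related to itself.

Yes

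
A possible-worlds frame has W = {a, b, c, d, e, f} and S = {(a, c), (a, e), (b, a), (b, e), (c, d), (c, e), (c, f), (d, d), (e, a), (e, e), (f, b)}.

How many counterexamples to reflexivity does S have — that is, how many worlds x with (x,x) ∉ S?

Enumerating: a, b, c, f.

4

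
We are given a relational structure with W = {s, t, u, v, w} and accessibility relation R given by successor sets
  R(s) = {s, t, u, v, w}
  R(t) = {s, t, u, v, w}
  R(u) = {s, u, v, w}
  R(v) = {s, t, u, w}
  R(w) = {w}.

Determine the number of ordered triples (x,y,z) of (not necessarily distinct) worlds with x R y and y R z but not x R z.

5

Enumerating: (u,s,t), (u,v,t), (v,s,v), (v,t,v), (v,u,v).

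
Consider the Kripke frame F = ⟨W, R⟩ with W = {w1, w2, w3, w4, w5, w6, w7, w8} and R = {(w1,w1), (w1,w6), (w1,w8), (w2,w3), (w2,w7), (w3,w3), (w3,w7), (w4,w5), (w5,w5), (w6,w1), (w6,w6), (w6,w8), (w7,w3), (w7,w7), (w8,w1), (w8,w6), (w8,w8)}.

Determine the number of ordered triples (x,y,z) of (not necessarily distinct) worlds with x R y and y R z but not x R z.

0

R is transitive; there are no such tuples.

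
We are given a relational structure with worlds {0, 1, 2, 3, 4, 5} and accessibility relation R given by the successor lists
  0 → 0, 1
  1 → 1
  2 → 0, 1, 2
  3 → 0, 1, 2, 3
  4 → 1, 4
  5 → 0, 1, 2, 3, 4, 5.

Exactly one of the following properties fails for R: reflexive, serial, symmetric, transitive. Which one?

symmetric

Reflexive: yes — every world is R-related to itself.
Serial: yes — every world has a successor (e.g. 0 R 0).
Symmetric: no — 0 R 1 but not 1 R 0.
Transitive: yes — every two-step R-path is closed by a direct edge.
Only symmetric fails.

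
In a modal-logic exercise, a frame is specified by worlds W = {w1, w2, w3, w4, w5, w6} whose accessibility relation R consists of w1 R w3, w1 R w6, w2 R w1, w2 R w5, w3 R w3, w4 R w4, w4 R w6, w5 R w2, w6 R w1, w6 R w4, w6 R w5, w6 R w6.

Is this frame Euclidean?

Euclidean: no — w1 R w3 and w1 R w6, but not w3 R w6.

No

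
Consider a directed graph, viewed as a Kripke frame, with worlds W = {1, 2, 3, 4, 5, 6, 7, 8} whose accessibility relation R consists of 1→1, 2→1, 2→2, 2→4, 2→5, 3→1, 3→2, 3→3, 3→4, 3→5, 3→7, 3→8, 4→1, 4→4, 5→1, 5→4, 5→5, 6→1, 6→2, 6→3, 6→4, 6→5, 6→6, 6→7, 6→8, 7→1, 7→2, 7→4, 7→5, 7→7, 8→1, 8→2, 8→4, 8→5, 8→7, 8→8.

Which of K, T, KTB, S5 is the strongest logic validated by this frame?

Reflexive (axiom T): yes — every world is R-related to itself.
Symmetric (axiom B): no — 2 R 1 but not 1 R 2.
Euclidean (axiom 5): no — 2 R 1 and 2 R 4, but not 1 R 4.
So F validates K, T; KTB would additionally require R to be symmetric. The strongest is T.

T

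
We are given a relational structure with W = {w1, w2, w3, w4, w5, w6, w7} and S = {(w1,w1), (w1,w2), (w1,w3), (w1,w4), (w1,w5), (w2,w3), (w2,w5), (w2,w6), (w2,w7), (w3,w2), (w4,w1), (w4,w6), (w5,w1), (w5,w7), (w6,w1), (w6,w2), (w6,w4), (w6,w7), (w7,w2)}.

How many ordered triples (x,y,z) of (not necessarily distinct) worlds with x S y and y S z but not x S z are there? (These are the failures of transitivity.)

Enumerating: (w1,w2,w6), (w1,w2,w7), (w1,w4,w6), (w1,w5,w7), (w2,w3,w2), (w2,w5,w1), (w2,w6,w1), (w2,w6,w2), (w2,w6,w4), (w2,w7,w2), (w3,w2,w3), (w3,w2,w5), … and 24 more.
Total: 36.

36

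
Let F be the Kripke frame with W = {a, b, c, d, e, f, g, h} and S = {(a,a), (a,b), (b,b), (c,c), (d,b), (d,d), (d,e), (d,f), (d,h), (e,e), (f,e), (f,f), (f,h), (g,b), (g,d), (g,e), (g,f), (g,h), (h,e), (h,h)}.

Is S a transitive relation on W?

Transitive: yes — every two-step S-path is closed by a direct edge.

Yes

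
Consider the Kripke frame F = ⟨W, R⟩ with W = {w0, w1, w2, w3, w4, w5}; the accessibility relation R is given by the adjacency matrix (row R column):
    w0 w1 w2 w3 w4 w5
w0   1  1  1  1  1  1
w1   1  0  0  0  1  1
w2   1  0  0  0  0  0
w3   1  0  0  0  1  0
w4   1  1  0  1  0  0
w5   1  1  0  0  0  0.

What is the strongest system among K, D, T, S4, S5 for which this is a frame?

Serial (axiom D): yes — every world has a successor (e.g. w0 R w0).
Reflexive (axiom T): no — w1 is not related to itself.
Transitive (axiom 4): no — w1 R w0 and w0 R w2, but not w1 R w2.
Euclidean (axiom 5): no — w0 R w1 and w0 R w2, but not w1 R w2.
So F validates K, D; T would additionally require R to be reflexive. The strongest is D.

D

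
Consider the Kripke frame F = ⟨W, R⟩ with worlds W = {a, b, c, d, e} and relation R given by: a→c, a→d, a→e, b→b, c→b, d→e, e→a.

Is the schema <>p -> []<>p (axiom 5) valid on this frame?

By correspondence theory, 5 is valid on a frame iff R is Euclidean.
Euclidean: no — a R c and a R d, but not c R d.

No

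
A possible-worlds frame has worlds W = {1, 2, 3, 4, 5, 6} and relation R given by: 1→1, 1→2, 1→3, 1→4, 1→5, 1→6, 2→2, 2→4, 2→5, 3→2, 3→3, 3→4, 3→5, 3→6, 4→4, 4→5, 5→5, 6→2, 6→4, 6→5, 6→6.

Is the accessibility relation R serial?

Serial: yes — every world has a successor (e.g. 1 R 1).

Yes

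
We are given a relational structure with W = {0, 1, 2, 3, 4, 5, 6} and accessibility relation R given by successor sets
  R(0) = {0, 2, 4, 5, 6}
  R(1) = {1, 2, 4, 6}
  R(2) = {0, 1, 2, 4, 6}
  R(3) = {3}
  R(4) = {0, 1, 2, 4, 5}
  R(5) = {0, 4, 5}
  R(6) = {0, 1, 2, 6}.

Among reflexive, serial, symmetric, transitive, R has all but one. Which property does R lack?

transitive

Reflexive: yes — every world is R-related to itself.
Serial: yes — every world has a successor (e.g. 0 R 0).
Symmetric: yes — every pair in R has its reverse in R.
Transitive: no — 0 R 2 and 2 R 1, but not 0 R 1.
Only transitive fails.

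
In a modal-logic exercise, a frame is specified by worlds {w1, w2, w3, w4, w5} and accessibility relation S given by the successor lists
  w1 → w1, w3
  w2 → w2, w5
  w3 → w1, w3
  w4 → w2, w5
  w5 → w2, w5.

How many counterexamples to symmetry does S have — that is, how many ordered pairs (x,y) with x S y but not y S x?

2

Enumerating: (w4,w2), (w4,w5).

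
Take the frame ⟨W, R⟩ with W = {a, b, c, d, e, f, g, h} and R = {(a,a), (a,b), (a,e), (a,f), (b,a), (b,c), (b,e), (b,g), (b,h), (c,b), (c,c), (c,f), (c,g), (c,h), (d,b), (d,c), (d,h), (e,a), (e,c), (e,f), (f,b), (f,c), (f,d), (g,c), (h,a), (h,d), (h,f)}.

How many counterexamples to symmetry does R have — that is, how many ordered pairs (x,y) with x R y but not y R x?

13

Enumerating: (a,f), (b,e), (b,g), (b,h), (c,h), (d,b), (d,c), (e,c), (e,f), (f,b), (f,d), (h,a), (h,f).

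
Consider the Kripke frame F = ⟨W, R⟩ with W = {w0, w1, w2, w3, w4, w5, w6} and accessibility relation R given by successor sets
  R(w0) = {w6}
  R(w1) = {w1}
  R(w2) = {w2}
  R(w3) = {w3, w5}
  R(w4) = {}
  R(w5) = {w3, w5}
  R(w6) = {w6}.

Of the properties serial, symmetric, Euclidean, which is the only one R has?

Serial: no — w4 has no R-successor.
Symmetric: no — w0 R w6 but not w6 R w0.
Euclidean: yes — any two successors of a common world are R-related.
Only Euclidean holds.

Euclidean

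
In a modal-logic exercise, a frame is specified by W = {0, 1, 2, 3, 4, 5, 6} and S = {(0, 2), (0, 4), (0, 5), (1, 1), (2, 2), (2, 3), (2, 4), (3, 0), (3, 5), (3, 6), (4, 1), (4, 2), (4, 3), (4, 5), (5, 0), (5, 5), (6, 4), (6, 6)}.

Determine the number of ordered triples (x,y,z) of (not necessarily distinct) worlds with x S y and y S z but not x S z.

22

Enumerating: (0,2,3), (0,4,1), (0,4,3), (0,5,0), (2,3,0), (2,3,5), (2,3,6), (2,4,1), (2,4,5), (3,0,2), (3,0,4), (3,6,4), … and 10 more.
Total: 22.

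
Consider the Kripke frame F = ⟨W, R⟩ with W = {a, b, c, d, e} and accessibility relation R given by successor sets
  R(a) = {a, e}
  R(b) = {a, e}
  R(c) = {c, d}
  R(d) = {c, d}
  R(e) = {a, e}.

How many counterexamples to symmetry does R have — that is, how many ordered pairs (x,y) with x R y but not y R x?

2

Enumerating: (b,a), (b,e).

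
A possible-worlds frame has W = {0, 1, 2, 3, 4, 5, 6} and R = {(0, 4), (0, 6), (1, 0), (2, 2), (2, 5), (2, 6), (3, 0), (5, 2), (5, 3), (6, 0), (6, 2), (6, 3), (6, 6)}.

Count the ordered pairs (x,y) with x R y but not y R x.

Enumerating: (0,4), (1,0), (3,0), (5,3), (6,3).

5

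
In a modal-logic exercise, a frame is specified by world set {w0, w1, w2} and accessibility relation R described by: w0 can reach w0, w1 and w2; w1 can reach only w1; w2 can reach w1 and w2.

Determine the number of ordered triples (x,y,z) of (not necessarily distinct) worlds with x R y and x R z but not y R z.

4

Enumerating: (w0,w1,w0), (w0,w1,w2), (w0,w2,w0), (w2,w1,w2).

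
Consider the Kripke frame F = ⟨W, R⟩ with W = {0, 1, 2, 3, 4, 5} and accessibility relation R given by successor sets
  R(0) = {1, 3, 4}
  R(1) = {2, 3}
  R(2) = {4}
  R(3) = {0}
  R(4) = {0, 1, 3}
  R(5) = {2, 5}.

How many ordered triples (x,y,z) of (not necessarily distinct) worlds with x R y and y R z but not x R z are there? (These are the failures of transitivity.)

Enumerating: (0,1,2), (0,3,0), (0,4,0), (1,2,4), (1,3,0), (2,4,0), (2,4,1), (2,4,3), (3,0,1), (3,0,3), (3,0,4), (4,0,4), (4,1,2), (5,2,4).

14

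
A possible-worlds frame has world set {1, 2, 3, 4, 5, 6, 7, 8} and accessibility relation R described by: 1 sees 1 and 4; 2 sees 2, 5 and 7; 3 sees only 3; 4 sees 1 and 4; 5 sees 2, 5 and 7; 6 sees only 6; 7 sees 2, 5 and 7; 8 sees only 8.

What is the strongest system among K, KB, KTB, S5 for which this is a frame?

Symmetric (axiom B): yes — every pair in R has its reverse in R.
Reflexive (axiom T): yes — every world is R-related to itself.
Euclidean (axiom 5): yes — any two successors of a common world are R-related.
So F validates K, KB, KTB, S5. The strongest is S5.

S5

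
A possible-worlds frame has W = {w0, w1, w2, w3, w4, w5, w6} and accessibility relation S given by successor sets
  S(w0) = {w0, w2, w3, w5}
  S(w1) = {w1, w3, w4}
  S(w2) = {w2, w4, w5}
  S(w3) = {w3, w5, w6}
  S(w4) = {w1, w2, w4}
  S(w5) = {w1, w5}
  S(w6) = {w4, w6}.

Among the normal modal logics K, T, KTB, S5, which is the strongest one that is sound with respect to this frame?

T

Reflexive (axiom T): yes — every world is S-related to itself.
Symmetric (axiom B): no — w0 S w2 but not w2 S w0.
Euclidean (axiom 5): no — w0 S w2 and w0 S w3, but not w2 S w3.
So F validates K, T; KTB would additionally require S to be symmetric. The strongest is T.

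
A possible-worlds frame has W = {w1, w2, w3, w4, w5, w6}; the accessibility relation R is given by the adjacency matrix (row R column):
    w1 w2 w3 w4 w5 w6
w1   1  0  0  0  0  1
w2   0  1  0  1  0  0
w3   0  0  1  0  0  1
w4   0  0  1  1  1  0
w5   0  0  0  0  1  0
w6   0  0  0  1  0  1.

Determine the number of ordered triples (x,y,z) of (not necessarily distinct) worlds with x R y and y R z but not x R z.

7

Enumerating: (w1,w6,w4), (w2,w4,w3), (w2,w4,w5), (w3,w6,w4), (w4,w3,w6), (w6,w4,w3), (w6,w4,w5).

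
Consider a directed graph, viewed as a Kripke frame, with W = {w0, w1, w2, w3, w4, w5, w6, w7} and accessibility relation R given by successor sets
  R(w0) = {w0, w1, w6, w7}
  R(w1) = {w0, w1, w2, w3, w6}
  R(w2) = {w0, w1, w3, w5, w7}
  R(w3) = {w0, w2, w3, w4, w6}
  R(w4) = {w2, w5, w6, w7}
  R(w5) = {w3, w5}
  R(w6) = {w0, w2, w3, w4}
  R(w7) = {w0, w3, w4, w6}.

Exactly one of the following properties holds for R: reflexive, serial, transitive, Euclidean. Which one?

Reflexive: no — w2 is not related to itself.
Serial: yes — every world has a successor (e.g. w0 R w0).
Transitive: no — w0 R w1 and w1 R w2, but not w0 R w2.
Euclidean: no — w0 R w1 and w0 R w7, but not w1 R w7.
Only serial holds.

serial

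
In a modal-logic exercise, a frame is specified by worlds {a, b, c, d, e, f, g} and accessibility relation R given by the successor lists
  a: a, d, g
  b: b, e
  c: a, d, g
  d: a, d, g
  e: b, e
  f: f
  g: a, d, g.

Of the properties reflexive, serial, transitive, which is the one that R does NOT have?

reflexive

Reflexive: no — c is not related to itself.
Serial: yes — every world has a successor (e.g. a R a).
Transitive: yes — every two-step R-path is closed by a direct edge.
Only reflexive fails.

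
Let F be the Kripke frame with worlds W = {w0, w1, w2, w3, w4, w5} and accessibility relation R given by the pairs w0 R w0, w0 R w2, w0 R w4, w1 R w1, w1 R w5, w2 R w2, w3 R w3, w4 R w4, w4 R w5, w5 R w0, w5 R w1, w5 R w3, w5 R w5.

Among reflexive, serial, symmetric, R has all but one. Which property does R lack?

Reflexive: yes — every world is R-related to itself.
Serial: yes — every world has a successor (e.g. w0 R w0).
Symmetric: no — w0 R w2 but not w2 R w0.
Only symmetric fails.

symmetric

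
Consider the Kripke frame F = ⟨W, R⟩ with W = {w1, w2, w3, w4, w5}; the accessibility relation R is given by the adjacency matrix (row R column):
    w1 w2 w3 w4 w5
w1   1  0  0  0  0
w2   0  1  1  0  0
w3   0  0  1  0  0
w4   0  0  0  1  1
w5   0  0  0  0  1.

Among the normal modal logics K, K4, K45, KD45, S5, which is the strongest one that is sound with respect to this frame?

Transitive (axiom 4): yes — every two-step R-path is closed by a direct edge.
Euclidean (axiom 5): no — w2 R w3 and w2 R w2, but not w3 R w2.
Serial (axiom D): yes — every world has a successor (e.g. w1 R w1).
Reflexive (axiom T): yes — every world is R-related to itself.
So F validates K, K4; K45 would additionally require R to be Euclidean. The strongest is K4.

K4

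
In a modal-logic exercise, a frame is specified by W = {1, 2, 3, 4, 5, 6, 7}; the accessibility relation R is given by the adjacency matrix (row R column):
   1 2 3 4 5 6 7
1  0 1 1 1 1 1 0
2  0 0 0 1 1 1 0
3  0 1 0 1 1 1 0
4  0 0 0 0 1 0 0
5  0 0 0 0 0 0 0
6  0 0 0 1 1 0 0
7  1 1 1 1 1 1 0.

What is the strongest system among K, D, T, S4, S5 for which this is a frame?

K

Serial (axiom D): no — 5 has no R-successor.
Reflexive (axiom T): no — 1 is not related to itself.
Transitive (axiom 4): yes — every two-step R-path is closed by a direct edge.
Euclidean (axiom 5): no — 1 R 2 and 1 R 3, but not 2 R 3.
So F validates K; D would additionally require R to be serial. The strongest is K.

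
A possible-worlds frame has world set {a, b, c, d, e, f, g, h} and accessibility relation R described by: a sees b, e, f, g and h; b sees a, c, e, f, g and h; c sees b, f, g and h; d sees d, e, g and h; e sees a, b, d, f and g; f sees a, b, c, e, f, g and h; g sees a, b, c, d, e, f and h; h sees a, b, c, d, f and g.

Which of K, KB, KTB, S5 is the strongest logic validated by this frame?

KB

Symmetric (axiom B): yes — every pair in R has its reverse in R.
Reflexive (axiom T): no — a is not related to itself.
Euclidean (axiom 5): no — a R e and a R h, but not e R h.
So F validates K, KB; KTB would additionally require R to be reflexive. The strongest is KB.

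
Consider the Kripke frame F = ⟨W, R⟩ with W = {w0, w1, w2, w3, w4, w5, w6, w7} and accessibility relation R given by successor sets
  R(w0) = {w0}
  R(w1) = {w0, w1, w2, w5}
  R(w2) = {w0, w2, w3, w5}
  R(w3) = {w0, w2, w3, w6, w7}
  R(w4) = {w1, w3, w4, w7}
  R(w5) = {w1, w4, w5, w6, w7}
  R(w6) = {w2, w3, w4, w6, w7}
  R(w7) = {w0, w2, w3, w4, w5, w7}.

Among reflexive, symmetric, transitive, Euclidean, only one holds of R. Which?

Reflexive: yes — every world is R-related to itself.
Symmetric: no — w1 R w0 but not w0 R w1.
Transitive: no — w1 R w2 and w2 R w3, but not w1 R w3.
Euclidean: no — w1 R w0 and w1 R w2, but not w0 R w2.
Only reflexive holds.

reflexive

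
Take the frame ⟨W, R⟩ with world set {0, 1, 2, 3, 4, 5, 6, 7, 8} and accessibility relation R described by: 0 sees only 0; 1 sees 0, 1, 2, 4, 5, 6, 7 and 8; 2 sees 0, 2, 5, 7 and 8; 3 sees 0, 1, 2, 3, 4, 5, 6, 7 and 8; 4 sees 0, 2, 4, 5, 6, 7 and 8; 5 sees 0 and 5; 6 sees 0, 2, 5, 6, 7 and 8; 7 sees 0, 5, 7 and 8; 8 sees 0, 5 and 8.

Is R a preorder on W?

Yes

Reflexive: yes — every world is R-related to itself.
Transitive: yes — every two-step R-path is closed by a direct edge.
So R is a preorder.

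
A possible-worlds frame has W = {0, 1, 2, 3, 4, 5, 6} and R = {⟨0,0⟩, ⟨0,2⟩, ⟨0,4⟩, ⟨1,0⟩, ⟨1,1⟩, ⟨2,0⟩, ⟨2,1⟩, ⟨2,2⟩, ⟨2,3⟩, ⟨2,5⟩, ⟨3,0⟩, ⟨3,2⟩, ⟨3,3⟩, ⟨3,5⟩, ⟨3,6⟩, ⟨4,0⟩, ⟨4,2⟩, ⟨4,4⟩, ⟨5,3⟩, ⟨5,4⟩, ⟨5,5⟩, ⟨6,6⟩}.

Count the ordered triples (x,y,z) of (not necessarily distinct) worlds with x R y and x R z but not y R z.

27

Enumerating: (0,2,4), (1,0,1), (2,0,1), (2,0,3), (2,0,5), (2,1,2), (2,1,3), (2,1,5), (2,3,1), (2,5,0), (2,5,1), (2,5,2), … and 15 more.
Total: 27.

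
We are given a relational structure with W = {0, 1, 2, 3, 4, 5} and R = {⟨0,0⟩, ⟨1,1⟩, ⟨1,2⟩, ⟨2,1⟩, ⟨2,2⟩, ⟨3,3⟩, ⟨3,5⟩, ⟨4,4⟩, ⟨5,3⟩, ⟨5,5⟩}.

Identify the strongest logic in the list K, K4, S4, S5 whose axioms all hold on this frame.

S5

Transitive (axiom 4): yes — every two-step R-path is closed by a direct edge.
Reflexive (axiom T): yes — every world is R-related to itself.
Euclidean (axiom 5): yes — any two successors of a common world are R-related.
So F validates K, K4, S4, S5. The strongest is S5.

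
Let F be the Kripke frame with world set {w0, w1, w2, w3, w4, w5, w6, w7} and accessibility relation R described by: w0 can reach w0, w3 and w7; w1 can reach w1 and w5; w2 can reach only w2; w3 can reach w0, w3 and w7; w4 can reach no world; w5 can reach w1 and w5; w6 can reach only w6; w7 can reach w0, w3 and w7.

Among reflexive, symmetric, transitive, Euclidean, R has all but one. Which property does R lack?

reflexive

Reflexive: no — w4 is not related to itself.
Symmetric: yes — every pair in R has its reverse in R.
Transitive: yes — every two-step R-path is closed by a direct edge.
Euclidean: yes — any two successors of a common world are R-related.
Only reflexive fails.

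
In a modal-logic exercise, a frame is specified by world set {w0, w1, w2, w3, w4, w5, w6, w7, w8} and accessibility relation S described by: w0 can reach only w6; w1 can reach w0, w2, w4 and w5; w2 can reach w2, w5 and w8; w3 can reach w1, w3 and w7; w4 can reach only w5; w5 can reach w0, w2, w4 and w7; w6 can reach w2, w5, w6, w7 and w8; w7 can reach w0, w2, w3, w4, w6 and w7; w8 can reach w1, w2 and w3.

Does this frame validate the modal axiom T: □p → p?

No

The schema T characterises exactly the reflexive frames.
Reflexive: no — w0 is not related to itself.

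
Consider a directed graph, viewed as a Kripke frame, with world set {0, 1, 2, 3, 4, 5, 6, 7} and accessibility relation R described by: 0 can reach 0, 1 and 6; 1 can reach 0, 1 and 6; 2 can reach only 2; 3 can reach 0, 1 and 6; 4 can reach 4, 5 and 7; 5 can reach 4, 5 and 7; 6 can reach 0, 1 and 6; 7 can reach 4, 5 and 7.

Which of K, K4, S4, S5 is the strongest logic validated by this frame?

K4

Transitive (axiom 4): yes — every two-step R-path is closed by a direct edge.
Reflexive (axiom T): no — 3 is not related to itself.
Euclidean (axiom 5): yes — any two successors of a common world are R-related.
So F validates K, K4; S4 would additionally require R to be reflexive. The strongest is K4.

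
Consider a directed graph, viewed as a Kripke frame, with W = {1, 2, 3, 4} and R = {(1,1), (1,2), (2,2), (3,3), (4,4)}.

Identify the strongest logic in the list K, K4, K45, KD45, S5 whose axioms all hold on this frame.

Transitive (axiom 4): yes — every two-step R-path is closed by a direct edge.
Euclidean (axiom 5): no — 1 R 2 and 1 R 1, but not 2 R 1.
Serial (axiom D): yes — every world has a successor (e.g. 1 R 1).
Reflexive (axiom T): yes — every world is R-related to itself.
So F validates K, K4; K45 would additionally require R to be Euclidean. The strongest is K4.

K4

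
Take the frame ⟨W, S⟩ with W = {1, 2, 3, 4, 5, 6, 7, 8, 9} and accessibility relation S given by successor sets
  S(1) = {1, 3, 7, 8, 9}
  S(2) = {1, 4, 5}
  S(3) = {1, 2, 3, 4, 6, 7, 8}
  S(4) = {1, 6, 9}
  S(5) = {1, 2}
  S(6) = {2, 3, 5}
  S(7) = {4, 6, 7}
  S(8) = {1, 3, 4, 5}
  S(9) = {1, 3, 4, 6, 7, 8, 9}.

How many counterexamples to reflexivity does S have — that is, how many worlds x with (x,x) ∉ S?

5

Enumerating: 2, 4, 5, 6, 8.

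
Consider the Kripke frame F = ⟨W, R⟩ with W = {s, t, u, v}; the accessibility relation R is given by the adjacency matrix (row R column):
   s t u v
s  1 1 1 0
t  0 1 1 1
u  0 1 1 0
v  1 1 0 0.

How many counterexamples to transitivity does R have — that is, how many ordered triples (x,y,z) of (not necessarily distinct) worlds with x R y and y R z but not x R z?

Enumerating: (s,t,v), (t,v,s), (u,t,v), (v,s,u), (v,t,u), (v,t,v).

6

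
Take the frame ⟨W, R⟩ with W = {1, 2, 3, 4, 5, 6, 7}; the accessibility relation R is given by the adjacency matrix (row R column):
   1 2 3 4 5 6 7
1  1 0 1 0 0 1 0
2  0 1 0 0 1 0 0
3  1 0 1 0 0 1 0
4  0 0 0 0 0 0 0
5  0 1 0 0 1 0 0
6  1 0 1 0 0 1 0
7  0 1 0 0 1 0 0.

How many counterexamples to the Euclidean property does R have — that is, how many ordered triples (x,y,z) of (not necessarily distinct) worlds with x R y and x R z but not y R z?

0

R is Euclidean; there are no such tuples.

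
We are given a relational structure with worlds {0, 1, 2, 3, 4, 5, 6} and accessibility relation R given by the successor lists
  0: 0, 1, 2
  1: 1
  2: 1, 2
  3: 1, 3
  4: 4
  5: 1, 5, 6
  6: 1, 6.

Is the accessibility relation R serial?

Yes

Serial: yes — every world has a successor (e.g. 0 R 0).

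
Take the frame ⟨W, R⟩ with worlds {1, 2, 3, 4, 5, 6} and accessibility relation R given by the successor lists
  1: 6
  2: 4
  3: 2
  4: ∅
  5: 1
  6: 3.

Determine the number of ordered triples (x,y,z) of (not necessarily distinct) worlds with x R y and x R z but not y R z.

Enumerating: (1,6,6), (2,4,4), (3,2,2), (5,1,1), (6,3,3).

5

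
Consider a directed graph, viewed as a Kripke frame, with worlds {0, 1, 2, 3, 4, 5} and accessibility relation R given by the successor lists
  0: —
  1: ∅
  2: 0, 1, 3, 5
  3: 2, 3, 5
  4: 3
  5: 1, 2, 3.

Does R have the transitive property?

No

Transitive: no — 3 R 2 and 2 R 0, but not 3 R 0.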